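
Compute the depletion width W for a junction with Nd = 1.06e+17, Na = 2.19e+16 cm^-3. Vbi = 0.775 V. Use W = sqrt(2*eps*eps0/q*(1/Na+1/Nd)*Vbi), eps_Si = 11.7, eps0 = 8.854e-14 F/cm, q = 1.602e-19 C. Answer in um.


Step 1: 1/Na + 1/Nd = 1/2.19e+16 + 1/1.06e+17 = 5.50961e-17
Step 2: 2*eps*eps0/q = 2*11.7*8.854e-14/1.602e-19 = 1.293281e+07
Step 3: W^2 = 1.293281e+07 * 5.50961e-17 * 0.775 = 5.52224e-10
Step 4: W = sqrt(5.52224e-10) = 2.350e-05 cm = 0.235 um

0.235


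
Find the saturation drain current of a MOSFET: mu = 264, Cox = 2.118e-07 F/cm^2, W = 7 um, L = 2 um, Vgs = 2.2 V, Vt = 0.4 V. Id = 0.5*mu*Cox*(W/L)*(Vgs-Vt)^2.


Step 1: Overdrive voltage Vov = Vgs - Vt = 2.2 - 0.4 = 1.8 V
Step 2: W/L = 7/2 = 3.5
Step 3: Id = 0.5 * 264 * 2.118e-07 * 3.5 * 1.8^2
Step 4: Id = 3.17e-04 A

3.17e-04


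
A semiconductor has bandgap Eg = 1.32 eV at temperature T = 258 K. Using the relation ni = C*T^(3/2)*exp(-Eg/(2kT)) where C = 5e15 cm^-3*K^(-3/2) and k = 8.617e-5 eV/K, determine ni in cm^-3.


Step 1: Compute kT = 8.617e-5 * 258 = 0.02223186 eV
Step 2: Exponent = -Eg/(2kT) = -1.32/(2*0.02223186) = -29.68712
Step 3: T^(3/2) = 258^1.5 = 4144.09
Step 4: ni = 5e15 * 4144.09 * exp(-29.68712) = 2.65e+06 cm^-3

2.65e+06


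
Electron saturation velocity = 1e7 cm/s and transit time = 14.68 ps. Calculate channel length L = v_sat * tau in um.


Step 1: tau in seconds = 14.68 ps * 1e-12 = 1.4680e-11 s
Step 2: L = v_sat * tau = 1e7 * 1.4680e-11 = 1.4680e-04 cm
Step 3: L in um = 1.4680e-04 * 1e4 = 1.468 um

1.468


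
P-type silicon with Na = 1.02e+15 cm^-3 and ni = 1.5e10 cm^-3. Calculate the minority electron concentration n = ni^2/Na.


Step 1: Majority hole concentration p ≈ Na = 1.02e+15 cm^-3
Step 2: n = ni^2 / Na = (1.5e10)^2 / 1.02e+15
Step 3: n = 2.21e+05 cm^-3

2.21e+05


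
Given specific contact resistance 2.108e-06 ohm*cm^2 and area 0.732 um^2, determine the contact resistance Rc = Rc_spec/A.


Step 1: Convert area to cm^2: 0.732 um^2 = 7.3200e-09 cm^2
Step 2: Rc = Rc_spec / A = 2.108e-06 / 7.3200e-09
Step 3: Rc = 2.88e+02 ohms

2.88e+02


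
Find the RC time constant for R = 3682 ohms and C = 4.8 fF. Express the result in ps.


Step 1: tau = R * C
Step 2: tau = 3682 * 4.8 fF = 3682 * 4.8e-15 F
Step 3: tau = 1.76736e-11 s = 17.6736 ps

17.6736


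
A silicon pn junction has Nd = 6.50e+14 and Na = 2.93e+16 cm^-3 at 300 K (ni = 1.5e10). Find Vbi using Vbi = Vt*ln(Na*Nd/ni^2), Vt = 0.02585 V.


Step 1: Compute Na*Nd/ni^2 = 2.93e+16 * 6.50e+14 / (1.5e10)^2 = 8.4644e+10
Step 2: ln(8.4644e+10) = 25.1617
Step 3: Vbi = 0.02585 * 25.1617 = 0.65 V

0.65


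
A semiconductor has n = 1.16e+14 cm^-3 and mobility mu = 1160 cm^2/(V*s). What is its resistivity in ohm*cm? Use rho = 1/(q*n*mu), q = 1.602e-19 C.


Step 1: sigma = q * n * mu = 1.602e-19 * 1.16e+14 * 1160 = 2.15565e-02 S/cm
Step 2: rho = 1 / sigma = 1 / 2.15565e-02 = 46.39 ohm*cm

46.39


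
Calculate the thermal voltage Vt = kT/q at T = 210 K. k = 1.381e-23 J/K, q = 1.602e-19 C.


Step 1: kT = 1.381e-23 * 210 = 2.9001e-21 J
Step 2: Vt = kT/q = 2.9001e-21 / 1.602e-19
Step 3: Vt = 0.0181 V

0.0181


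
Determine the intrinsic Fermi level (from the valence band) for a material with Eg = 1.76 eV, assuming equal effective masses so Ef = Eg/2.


Step 1: For an intrinsic semiconductor, the Fermi level sits at midgap.
Step 2: Ef = Eg / 2 = 1.76 / 2 = 0.88 eV

0.88


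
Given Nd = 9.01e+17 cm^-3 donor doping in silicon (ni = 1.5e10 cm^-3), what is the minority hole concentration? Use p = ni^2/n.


Step 1: Since Nd >> ni, n ≈ Nd = 9.01e+17 cm^-3
Step 2: p = ni^2 / n = (1.5e10)^2 / 9.01e+17
Step 3: p = 2.25e20 / 9.01e+17 = 2.50e+02 cm^-3

2.50e+02


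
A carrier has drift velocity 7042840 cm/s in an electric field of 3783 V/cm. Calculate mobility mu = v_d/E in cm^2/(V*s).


Step 1: mu = v_d / E
Step 2: mu = 7042840 / 3783
Step 3: mu = 1861.71 cm^2/(V*s)

1861.71


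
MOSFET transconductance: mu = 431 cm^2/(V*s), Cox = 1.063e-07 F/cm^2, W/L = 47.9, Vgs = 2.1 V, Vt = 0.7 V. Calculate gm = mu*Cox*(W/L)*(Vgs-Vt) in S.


Step 1: Vov = Vgs - Vt = 2.1 - 0.7 = 1.4 V
Step 2: gm = mu * Cox * (W/L) * Vov
Step 3: gm = 431 * 1.063e-07 * 47.9 * 1.4 = 3.07e-03 S

3.07e-03


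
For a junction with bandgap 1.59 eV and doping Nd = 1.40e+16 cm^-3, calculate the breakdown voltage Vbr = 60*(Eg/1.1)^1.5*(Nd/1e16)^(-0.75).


Step 1: Eg/1.1 = 1.59/1.1 = 1.445455
Step 2: (Eg/1.1)^1.5 = 1.445455^1.5 = 1.737828
Step 3: (Nd/1e16)^(-0.75) = (1.4)^(-0.75) = 0.776970
Step 4: Vbr = 60 * 1.737828 * 0.776970 = 81.0 V

81.0


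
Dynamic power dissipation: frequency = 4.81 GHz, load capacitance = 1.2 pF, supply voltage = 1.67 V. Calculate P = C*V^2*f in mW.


Step 1: V^2 = 1.67^2 = 2.7889 V^2
Step 2: P = C*V^2*f = 1.2e-12 F * 2.7889 * 4.81e9 Hz
Step 3: P = 1.60975308e-02 W
Step 4: P = 16.098 mW

16.098


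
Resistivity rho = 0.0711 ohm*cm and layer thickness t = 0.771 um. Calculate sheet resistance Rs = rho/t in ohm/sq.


Step 1: Convert thickness to cm: t = 0.771 um = 7.7100e-05 cm
Step 2: Rs = rho / t = 0.0711 / 7.7100e-05
Step 3: Rs = 922.2 ohm/sq

922.2


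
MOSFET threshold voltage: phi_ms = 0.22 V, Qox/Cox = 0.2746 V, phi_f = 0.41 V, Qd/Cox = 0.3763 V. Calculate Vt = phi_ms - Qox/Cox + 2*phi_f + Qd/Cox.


Step 1: Vt = phi_ms - Qox/Cox + 2*phi_f + Qd/Cox
Step 2: Vt = 0.22 - 0.2746 + 2*0.41 + 0.3763
Step 3: Vt = 0.22 - 0.2746 + 0.82 + 0.3763
Step 4: Vt = 1.1417 V

1.1417


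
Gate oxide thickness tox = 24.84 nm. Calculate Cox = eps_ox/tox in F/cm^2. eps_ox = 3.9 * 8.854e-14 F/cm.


Step 1: eps_ox = 3.9 * 8.854e-14 = 3.45306e-13 F/cm
Step 2: tox in cm = 24.84 nm * 1e-7 = 2.4840e-06 cm
Step 3: Cox = 3.45306e-13 / 2.4840e-06 = 1.39e-07 F/cm^2

1.39e-07


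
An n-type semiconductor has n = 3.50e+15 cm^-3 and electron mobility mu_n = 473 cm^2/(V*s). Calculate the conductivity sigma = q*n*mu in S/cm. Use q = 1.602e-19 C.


Step 1: sigma = q * n * mu
Step 2: sigma = 1.602e-19 * 3.50e+15 * 473
Step 3: sigma = 2.652e-01 S/cm

2.652e-01


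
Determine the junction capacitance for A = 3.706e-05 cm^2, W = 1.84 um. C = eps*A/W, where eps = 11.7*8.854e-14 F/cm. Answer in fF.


Step 1: eps_Si = 11.7 * 8.854e-14 = 1.035918e-12 F/cm
Step 2: W in cm = 1.84 * 1e-4 = 1.84e-04 cm
Step 3: C = 1.035918e-12 * 3.706e-05 / 1.84e-04 = 2.086474e-13 F
Step 4: C = 208.65 fF

208.65


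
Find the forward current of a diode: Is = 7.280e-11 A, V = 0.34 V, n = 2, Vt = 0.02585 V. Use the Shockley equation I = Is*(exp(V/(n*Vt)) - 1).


Step 1: V/(n*Vt) = 0.34/(2*0.02585) = 6.5764
Step 2: exp(6.5764) = 7.1795e+02
Step 3: I = 7.280e-11 * (7.1795e+02 - 1) = 5.22e-08 A

5.22e-08


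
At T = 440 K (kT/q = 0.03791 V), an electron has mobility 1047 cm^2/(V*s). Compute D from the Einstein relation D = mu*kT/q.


Step 1: D = mu * (kT/q)
Step 2: D = 1047 * 0.03791
Step 3: D = 39.69 cm^2/s

39.69


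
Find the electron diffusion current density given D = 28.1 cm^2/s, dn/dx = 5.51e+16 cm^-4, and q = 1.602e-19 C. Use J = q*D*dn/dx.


Step 1: J = q * D * (dn/dx)
Step 2: J = 1.602e-19 * 28.1 * 5.51e+16
Step 3: J = 2.48e-01 A/cm^2

2.48e-01


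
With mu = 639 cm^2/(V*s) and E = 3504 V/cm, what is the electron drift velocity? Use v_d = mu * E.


Step 1: v_d = mu * E
Step 2: v_d = 639 * 3504 = 2239056
Step 3: v_d = 2.24e+06 cm/s

2.24e+06


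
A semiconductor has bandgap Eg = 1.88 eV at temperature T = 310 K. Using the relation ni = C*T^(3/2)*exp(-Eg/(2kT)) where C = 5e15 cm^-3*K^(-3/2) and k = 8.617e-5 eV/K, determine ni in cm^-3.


Step 1: Compute kT = 8.617e-5 * 310 = 0.0267127 eV
Step 2: Exponent = -Eg/(2kT) = -1.88/(2*0.0267127) = -35.18925
Step 3: T^(3/2) = 310^1.5 = 5458.11
Step 4: ni = 5e15 * 5458.11 * exp(-35.18925) = 1.42e+04 cm^-3

1.42e+04


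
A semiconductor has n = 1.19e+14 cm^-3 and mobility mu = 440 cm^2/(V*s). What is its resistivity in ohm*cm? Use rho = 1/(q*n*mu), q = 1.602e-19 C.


Step 1: sigma = q * n * mu = 1.602e-19 * 1.19e+14 * 440 = 8.38807e-03 S/cm
Step 2: rho = 1 / sigma = 1 / 8.38807e-03 = 119.2 ohm*cm

119.2


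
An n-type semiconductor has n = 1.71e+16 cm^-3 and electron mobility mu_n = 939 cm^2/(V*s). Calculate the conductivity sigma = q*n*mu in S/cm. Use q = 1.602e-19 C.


Step 1: sigma = q * n * mu
Step 2: sigma = 1.602e-19 * 1.71e+16 * 939
Step 3: sigma = 2.572e+00 S/cm

2.572e+00


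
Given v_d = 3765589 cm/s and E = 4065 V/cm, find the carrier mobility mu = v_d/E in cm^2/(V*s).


Step 1: mu = v_d / E
Step 2: mu = 3765589 / 4065
Step 3: mu = 926.34 cm^2/(V*s)

926.34


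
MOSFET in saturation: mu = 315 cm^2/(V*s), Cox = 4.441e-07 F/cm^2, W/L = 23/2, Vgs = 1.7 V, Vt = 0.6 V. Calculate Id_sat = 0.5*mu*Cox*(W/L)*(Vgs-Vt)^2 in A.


Step 1: Overdrive voltage Vov = Vgs - Vt = 1.7 - 0.6 = 1.1 V
Step 2: W/L = 23/2 = 11.5
Step 3: Id = 0.5 * 315 * 4.441e-07 * 11.5 * 1.1^2
Step 4: Id = 9.73e-04 A

9.73e-04


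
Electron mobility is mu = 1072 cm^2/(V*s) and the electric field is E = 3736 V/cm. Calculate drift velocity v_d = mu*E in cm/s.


Step 1: v_d = mu * E
Step 2: v_d = 1072 * 3736 = 4004992
Step 3: v_d = 4.00e+06 cm/s

4.00e+06


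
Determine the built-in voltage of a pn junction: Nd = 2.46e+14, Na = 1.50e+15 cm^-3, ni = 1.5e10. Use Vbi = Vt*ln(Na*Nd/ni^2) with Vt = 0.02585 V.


Step 1: Compute Na*Nd/ni^2 = 1.50e+15 * 2.46e+14 / (1.5e10)^2 = 1.6400e+09
Step 2: ln(1.6400e+09) = 21.2180
Step 3: Vbi = 0.02585 * 21.2180 = 0.548 V

0.548


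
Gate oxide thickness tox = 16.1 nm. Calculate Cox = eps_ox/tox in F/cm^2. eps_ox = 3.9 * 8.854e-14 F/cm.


Step 1: eps_ox = 3.9 * 8.854e-14 = 3.45306e-13 F/cm
Step 2: tox in cm = 16.1 nm * 1e-7 = 1.6100e-06 cm
Step 3: Cox = 3.45306e-13 / 1.6100e-06 = 2.14e-07 F/cm^2

2.14e-07


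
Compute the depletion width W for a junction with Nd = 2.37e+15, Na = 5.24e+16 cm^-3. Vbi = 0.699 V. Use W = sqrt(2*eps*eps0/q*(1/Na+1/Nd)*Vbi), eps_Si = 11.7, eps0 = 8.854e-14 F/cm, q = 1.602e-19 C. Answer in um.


Step 1: 1/Na + 1/Nd = 1/5.24e+16 + 1/2.37e+15 = 4.41025e-16
Step 2: 2*eps*eps0/q = 2*11.7*8.854e-14/1.602e-19 = 1.293281e+07
Step 3: W^2 = 1.293281e+07 * 4.41025e-16 * 0.699 = 3.98688e-09
Step 4: W = sqrt(3.98688e-09) = 6.314e-05 cm = 0.6314 um

0.6314


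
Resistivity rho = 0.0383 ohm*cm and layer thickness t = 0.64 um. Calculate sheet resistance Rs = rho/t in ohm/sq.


Step 1: Convert thickness to cm: t = 0.64 um = 6.4000e-05 cm
Step 2: Rs = rho / t = 0.0383 / 6.4000e-05
Step 3: Rs = 598.4 ohm/sq

598.4


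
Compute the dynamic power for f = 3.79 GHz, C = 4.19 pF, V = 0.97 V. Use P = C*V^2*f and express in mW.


Step 1: V^2 = 0.97^2 = 0.9409 V^2
Step 2: P = C*V^2*f = 4.19e-12 F * 0.9409 * 3.79e9 Hz
Step 3: P = 1.494158609e-02 W
Step 4: P = 14.942 mW

14.942


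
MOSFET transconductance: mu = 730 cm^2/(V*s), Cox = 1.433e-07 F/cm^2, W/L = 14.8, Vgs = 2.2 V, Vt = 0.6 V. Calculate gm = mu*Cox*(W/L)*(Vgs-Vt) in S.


Step 1: Vov = Vgs - Vt = 2.2 - 0.6 = 1.6 V
Step 2: gm = mu * Cox * (W/L) * Vov
Step 3: gm = 730 * 1.433e-07 * 14.8 * 1.6 = 2.48e-03 S

2.48e-03


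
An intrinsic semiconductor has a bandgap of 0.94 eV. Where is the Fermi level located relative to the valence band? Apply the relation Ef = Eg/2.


Step 1: For an intrinsic semiconductor, the Fermi level sits at midgap.
Step 2: Ef = Eg / 2 = 0.94 / 2 = 0.47 eV

0.47


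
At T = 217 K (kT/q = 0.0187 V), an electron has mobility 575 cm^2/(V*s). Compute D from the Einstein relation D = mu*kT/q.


Step 1: D = mu * (kT/q)
Step 2: D = 575 * 0.0187
Step 3: D = 10.75 cm^2/s

10.75


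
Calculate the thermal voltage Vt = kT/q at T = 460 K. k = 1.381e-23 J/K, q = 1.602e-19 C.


Step 1: kT = 1.381e-23 * 460 = 6.3526e-21 J
Step 2: Vt = kT/q = 6.3526e-21 / 1.602e-19
Step 3: Vt = 0.03965 V

0.03965


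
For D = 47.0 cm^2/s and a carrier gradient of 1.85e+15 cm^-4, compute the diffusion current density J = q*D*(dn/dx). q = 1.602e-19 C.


Step 1: J = q * D * (dn/dx)
Step 2: J = 1.602e-19 * 47.0 * 1.85e+15
Step 3: J = 1.39e-02 A/cm^2

1.39e-02


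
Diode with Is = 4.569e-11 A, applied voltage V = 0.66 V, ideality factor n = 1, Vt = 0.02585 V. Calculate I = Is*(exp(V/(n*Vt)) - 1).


Step 1: V/(n*Vt) = 0.66/(1*0.02585) = 25.5319
Step 2: exp(25.5319) = 1.2256e+11
Step 3: I = 4.569e-11 * (1.2256e+11 - 1) = 5.60e+00 A

5.60e+00


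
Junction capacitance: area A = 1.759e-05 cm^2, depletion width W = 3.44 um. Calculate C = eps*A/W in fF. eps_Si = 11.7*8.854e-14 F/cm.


Step 1: eps_Si = 11.7 * 8.854e-14 = 1.035918e-12 F/cm
Step 2: W in cm = 3.44 * 1e-4 = 3.44e-04 cm
Step 3: C = 1.035918e-12 * 1.759e-05 / 3.44e-04 = 5.297034e-14 F
Step 4: C = 52.97 fF

52.97


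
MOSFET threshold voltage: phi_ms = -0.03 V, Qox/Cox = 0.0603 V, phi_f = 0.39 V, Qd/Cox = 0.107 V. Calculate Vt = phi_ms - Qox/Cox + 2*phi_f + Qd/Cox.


Step 1: Vt = phi_ms - Qox/Cox + 2*phi_f + Qd/Cox
Step 2: Vt = -0.03 - 0.0603 + 2*0.39 + 0.107
Step 3: Vt = -0.03 - 0.0603 + 0.78 + 0.107
Step 4: Vt = 0.7967 V

0.7967


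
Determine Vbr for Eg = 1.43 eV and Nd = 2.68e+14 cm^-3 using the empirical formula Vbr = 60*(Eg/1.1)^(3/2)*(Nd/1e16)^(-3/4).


Step 1: Eg/1.1 = 1.43/1.1 = 1.300000
Step 2: (Eg/1.1)^1.5 = 1.300000^1.5 = 1.482228
Step 3: (Nd/1e16)^(-0.75) = (0.0268)^(-0.75) = 15.097287
Step 4: Vbr = 60 * 1.482228 * 15.097287 = 1342.7 V

1342.7


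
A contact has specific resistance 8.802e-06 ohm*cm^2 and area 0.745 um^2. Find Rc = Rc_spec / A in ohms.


Step 1: Convert area to cm^2: 0.745 um^2 = 7.4500e-09 cm^2
Step 2: Rc = Rc_spec / A = 8.802e-06 / 7.4500e-09
Step 3: Rc = 1.18e+03 ohms

1.18e+03


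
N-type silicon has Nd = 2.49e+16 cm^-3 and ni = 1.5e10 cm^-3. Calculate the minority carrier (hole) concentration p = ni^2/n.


Step 1: Since Nd >> ni, n ≈ Nd = 2.49e+16 cm^-3
Step 2: p = ni^2 / n = (1.5e10)^2 / 2.49e+16
Step 3: p = 2.25e20 / 2.49e+16 = 9.04e+03 cm^-3

9.04e+03


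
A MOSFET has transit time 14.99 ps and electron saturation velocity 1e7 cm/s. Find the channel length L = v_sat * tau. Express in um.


Step 1: tau in seconds = 14.99 ps * 1e-12 = 1.4990e-11 s
Step 2: L = v_sat * tau = 1e7 * 1.4990e-11 = 1.4990e-04 cm
Step 3: L in um = 1.4990e-04 * 1e4 = 1.499 um

1.499


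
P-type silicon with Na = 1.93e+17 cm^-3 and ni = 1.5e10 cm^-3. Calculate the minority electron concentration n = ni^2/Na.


Step 1: Majority hole concentration p ≈ Na = 1.93e+17 cm^-3
Step 2: n = ni^2 / Na = (1.5e10)^2 / 1.93e+17
Step 3: n = 1.17e+03 cm^-3

1.17e+03


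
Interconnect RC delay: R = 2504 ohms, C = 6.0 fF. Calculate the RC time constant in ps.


Step 1: tau = R * C
Step 2: tau = 2504 * 6.0 fF = 2504 * 6.0e-15 F
Step 3: tau = 1.5024e-11 s = 15.024 ps

15.024


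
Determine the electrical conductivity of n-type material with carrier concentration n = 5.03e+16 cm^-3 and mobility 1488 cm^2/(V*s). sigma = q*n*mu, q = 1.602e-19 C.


Step 1: sigma = q * n * mu
Step 2: sigma = 1.602e-19 * 5.03e+16 * 1488
Step 3: sigma = 1.199e+01 S/cm

1.199e+01


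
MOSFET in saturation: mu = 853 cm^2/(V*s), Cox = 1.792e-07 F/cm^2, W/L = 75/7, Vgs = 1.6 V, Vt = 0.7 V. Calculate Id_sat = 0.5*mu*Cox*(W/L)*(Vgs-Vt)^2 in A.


Step 1: Overdrive voltage Vov = Vgs - Vt = 1.6 - 0.7 = 0.9 V
Step 2: W/L = 75/7 = 10.7143
Step 3: Id = 0.5 * 853 * 1.792e-07 * 10.7143 * 0.9^2
Step 4: Id = 6.63e-04 A

6.63e-04


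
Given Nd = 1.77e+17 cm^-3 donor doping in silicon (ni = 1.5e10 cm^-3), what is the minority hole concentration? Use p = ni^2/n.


Step 1: Since Nd >> ni, n ≈ Nd = 1.77e+17 cm^-3
Step 2: p = ni^2 / n = (1.5e10)^2 / 1.77e+17
Step 3: p = 2.25e20 / 1.77e+17 = 1.27e+03 cm^-3

1.27e+03


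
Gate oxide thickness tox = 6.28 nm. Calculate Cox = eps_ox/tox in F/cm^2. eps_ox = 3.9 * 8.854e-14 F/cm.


Step 1: eps_ox = 3.9 * 8.854e-14 = 3.45306e-13 F/cm
Step 2: tox in cm = 6.28 nm * 1e-7 = 6.2800e-07 cm
Step 3: Cox = 3.45306e-13 / 6.2800e-07 = 5.50e-07 F/cm^2

5.50e-07


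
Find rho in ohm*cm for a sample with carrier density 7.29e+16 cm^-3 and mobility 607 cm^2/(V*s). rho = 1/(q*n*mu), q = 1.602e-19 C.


Step 1: sigma = q * n * mu = 1.602e-19 * 7.29e+16 * 607 = 7.08890e+00 S/cm
Step 2: rho = 1 / sigma = 1 / 7.08890e+00 = 0.1411 ohm*cm

0.1411


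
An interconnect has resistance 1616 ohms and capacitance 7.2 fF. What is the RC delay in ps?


Step 1: tau = R * C
Step 2: tau = 1616 * 7.2 fF = 1616 * 7.2e-15 F
Step 3: tau = 1.16352e-11 s = 11.6352 ps

11.6352


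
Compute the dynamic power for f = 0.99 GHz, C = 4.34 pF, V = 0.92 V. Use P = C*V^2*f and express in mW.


Step 1: V^2 = 0.92^2 = 0.8464 V^2
Step 2: P = C*V^2*f = 4.34e-12 F * 0.8464 * 0.99e9 Hz
Step 3: P = 3.63664224e-03 W
Step 4: P = 3.637 mW

3.637


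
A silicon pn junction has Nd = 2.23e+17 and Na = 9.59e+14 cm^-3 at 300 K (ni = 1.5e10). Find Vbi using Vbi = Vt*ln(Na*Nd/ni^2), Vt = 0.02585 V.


Step 1: Compute Na*Nd/ni^2 = 9.59e+14 * 2.23e+17 / (1.5e10)^2 = 9.5048e+11
Step 2: ln(9.5048e+11) = 27.5802
Step 3: Vbi = 0.02585 * 27.5802 = 0.713 V

0.713


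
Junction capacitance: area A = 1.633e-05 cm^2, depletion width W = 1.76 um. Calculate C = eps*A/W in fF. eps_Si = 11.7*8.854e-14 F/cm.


Step 1: eps_Si = 11.7 * 8.854e-14 = 1.035918e-12 F/cm
Step 2: W in cm = 1.76 * 1e-4 = 1.76e-04 cm
Step 3: C = 1.035918e-12 * 1.633e-05 / 1.76e-04 = 9.611671e-14 F
Step 4: C = 96.12 fF

96.12


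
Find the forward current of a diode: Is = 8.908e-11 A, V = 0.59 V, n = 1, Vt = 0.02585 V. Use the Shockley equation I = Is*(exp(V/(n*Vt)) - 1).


Step 1: V/(n*Vt) = 0.59/(1*0.02585) = 22.8240
Step 2: exp(22.8240) = 8.1722e+09
Step 3: I = 8.908e-11 * (8.1722e+09 - 1) = 7.28e-01 A

7.28e-01


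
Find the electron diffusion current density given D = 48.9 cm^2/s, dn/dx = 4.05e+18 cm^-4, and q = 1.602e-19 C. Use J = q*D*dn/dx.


Step 1: J = q * D * (dn/dx)
Step 2: J = 1.602e-19 * 48.9 * 4.05e+18
Step 3: J = 3.17e+01 A/cm^2

3.17e+01


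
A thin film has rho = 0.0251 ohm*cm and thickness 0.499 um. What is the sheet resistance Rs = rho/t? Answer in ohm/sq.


Step 1: Convert thickness to cm: t = 0.499 um = 4.9900e-05 cm
Step 2: Rs = rho / t = 0.0251 / 4.9900e-05
Step 3: Rs = 503.0 ohm/sq

503.0


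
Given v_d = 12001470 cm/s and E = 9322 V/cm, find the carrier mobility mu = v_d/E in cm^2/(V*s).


Step 1: mu = v_d / E
Step 2: mu = 12001470 / 9322
Step 3: mu = 1287.44 cm^2/(V*s)

1287.44


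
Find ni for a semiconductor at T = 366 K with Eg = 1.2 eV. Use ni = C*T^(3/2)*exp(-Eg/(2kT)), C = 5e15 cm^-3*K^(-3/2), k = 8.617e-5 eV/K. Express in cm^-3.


Step 1: Compute kT = 8.617e-5 * 366 = 0.03153822 eV
Step 2: Exponent = -Eg/(2kT) = -1.2/(2*0.03153822) = -19.02454
Step 3: T^(3/2) = 366^1.5 = 7001.99
Step 4: ni = 5e15 * 7001.99 * exp(-19.02454) = 1.91e+11 cm^-3

1.91e+11


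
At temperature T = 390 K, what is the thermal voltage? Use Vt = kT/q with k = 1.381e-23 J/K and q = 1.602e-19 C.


Step 1: kT = 1.381e-23 * 390 = 5.3859e-21 J
Step 2: Vt = kT/q = 5.3859e-21 / 1.602e-19
Step 3: Vt = 0.03362 V

0.03362


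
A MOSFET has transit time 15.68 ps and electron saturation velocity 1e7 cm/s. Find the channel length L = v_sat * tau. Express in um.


Step 1: tau in seconds = 15.68 ps * 1e-12 = 1.5680e-11 s
Step 2: L = v_sat * tau = 1e7 * 1.5680e-11 = 1.5680e-04 cm
Step 3: L in um = 1.5680e-04 * 1e4 = 1.568 um

1.568


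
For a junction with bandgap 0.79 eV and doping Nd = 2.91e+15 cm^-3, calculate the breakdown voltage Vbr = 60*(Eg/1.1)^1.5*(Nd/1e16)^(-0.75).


Step 1: Eg/1.1 = 0.79/1.1 = 0.718182
Step 2: (Eg/1.1)^1.5 = 0.718182^1.5 = 0.608628
Step 3: (Nd/1e16)^(-0.75) = (0.291)^(-0.75) = 2.523947
Step 4: Vbr = 60 * 0.608628 * 2.523947 = 92.2 V

92.2


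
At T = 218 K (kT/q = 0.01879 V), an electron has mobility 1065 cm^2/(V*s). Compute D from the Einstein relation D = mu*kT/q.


Step 1: D = mu * (kT/q)
Step 2: D = 1065 * 0.01879
Step 3: D = 20.01 cm^2/s

20.01


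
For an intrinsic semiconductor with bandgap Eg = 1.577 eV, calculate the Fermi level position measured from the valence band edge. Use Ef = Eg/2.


Step 1: For an intrinsic semiconductor, the Fermi level sits at midgap.
Step 2: Ef = Eg / 2 = 1.577 / 2 = 0.7885 eV

0.7885


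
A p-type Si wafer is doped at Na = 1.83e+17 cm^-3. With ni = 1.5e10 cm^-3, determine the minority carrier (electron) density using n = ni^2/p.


Step 1: Majority hole concentration p ≈ Na = 1.83e+17 cm^-3
Step 2: n = ni^2 / Na = (1.5e10)^2 / 1.83e+17
Step 3: n = 1.23e+03 cm^-3

1.23e+03


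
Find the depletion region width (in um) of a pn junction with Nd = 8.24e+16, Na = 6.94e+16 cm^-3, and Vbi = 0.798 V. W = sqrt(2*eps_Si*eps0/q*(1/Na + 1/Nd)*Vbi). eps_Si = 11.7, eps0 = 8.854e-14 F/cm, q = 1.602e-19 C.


Step 1: 1/Na + 1/Nd = 1/6.94e+16 + 1/8.24e+16 = 2.65451e-17
Step 2: 2*eps*eps0/q = 2*11.7*8.854e-14/1.602e-19 = 1.293281e+07
Step 3: W^2 = 1.293281e+07 * 2.65451e-17 * 0.798 = 2.73956e-10
Step 4: W = sqrt(2.73956e-10) = 1.655e-05 cm = 0.1655 um

0.1655


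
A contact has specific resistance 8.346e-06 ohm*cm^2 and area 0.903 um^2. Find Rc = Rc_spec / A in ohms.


Step 1: Convert area to cm^2: 0.903 um^2 = 9.0300e-09 cm^2
Step 2: Rc = Rc_spec / A = 8.346e-06 / 9.0300e-09
Step 3: Rc = 9.24e+02 ohms

9.24e+02


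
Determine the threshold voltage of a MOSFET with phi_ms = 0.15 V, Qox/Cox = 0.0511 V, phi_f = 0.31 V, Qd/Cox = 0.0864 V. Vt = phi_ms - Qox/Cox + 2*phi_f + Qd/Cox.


Step 1: Vt = phi_ms - Qox/Cox + 2*phi_f + Qd/Cox
Step 2: Vt = 0.15 - 0.0511 + 2*0.31 + 0.0864
Step 3: Vt = 0.15 - 0.0511 + 0.62 + 0.0864
Step 4: Vt = 0.8053 V

0.8053


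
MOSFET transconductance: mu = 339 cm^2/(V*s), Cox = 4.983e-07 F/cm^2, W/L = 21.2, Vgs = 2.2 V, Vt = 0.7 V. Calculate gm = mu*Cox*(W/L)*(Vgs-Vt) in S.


Step 1: Vov = Vgs - Vt = 2.2 - 0.7 = 1.5 V
Step 2: gm = mu * Cox * (W/L) * Vov
Step 3: gm = 339 * 4.983e-07 * 21.2 * 1.5 = 5.37e-03 S

5.37e-03


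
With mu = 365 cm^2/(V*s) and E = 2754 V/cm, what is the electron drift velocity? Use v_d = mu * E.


Step 1: v_d = mu * E
Step 2: v_d = 365 * 2754 = 1005210
Step 3: v_d = 1.01e+06 cm/s

1.01e+06


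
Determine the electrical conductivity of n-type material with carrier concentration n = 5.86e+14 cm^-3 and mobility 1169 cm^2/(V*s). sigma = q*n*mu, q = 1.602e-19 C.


Step 1: sigma = q * n * mu
Step 2: sigma = 1.602e-19 * 5.86e+14 * 1169
Step 3: sigma = 1.097e-01 S/cm

1.097e-01


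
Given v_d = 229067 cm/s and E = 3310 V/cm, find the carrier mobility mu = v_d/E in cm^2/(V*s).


Step 1: mu = v_d / E
Step 2: mu = 229067 / 3310
Step 3: mu = 69.2 cm^2/(V*s)

69.2


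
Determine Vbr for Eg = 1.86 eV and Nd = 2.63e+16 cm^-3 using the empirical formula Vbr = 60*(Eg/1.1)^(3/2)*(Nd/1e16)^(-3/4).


Step 1: Eg/1.1 = 1.86/1.1 = 1.690909
Step 2: (Eg/1.1)^1.5 = 1.690909^1.5 = 2.198773
Step 3: (Nd/1e16)^(-0.75) = (2.63)^(-0.75) = 0.484209
Step 4: Vbr = 60 * 2.198773 * 0.484209 = 63.9 V

63.9


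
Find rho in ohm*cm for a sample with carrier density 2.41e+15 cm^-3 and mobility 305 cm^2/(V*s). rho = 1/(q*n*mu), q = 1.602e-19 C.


Step 1: sigma = q * n * mu = 1.602e-19 * 2.41e+15 * 305 = 1.17755e-01 S/cm
Step 2: rho = 1 / sigma = 1 / 1.17755e-01 = 8.492 ohm*cm

8.492


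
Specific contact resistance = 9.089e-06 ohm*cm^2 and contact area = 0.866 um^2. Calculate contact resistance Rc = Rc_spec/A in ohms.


Step 1: Convert area to cm^2: 0.866 um^2 = 8.6600e-09 cm^2
Step 2: Rc = Rc_spec / A = 9.089e-06 / 8.6600e-09
Step 3: Rc = 1.05e+03 ohms

1.05e+03


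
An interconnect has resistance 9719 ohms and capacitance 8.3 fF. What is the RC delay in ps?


Step 1: tau = R * C
Step 2: tau = 9719 * 8.3 fF = 9719 * 8.3e-15 F
Step 3: tau = 8.06677e-11 s = 80.6677 ps

80.6677


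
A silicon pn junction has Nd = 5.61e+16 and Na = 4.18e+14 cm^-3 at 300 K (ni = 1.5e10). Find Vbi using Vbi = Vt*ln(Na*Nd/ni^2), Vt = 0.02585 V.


Step 1: Compute Na*Nd/ni^2 = 4.18e+14 * 5.61e+16 / (1.5e10)^2 = 1.0422e+11
Step 2: ln(1.0422e+11) = 25.3698
Step 3: Vbi = 0.02585 * 25.3698 = 0.656 V

0.656


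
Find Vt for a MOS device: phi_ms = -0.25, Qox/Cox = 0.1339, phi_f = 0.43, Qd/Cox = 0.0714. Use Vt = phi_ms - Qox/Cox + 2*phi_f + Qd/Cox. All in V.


Step 1: Vt = phi_ms - Qox/Cox + 2*phi_f + Qd/Cox
Step 2: Vt = -0.25 - 0.1339 + 2*0.43 + 0.0714
Step 3: Vt = -0.25 - 0.1339 + 0.86 + 0.0714
Step 4: Vt = 0.5475 V

0.5475


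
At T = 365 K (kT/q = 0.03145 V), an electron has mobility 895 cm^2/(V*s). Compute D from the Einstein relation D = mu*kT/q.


Step 1: D = mu * (kT/q)
Step 2: D = 895 * 0.03145
Step 3: D = 28.15 cm^2/s

28.15


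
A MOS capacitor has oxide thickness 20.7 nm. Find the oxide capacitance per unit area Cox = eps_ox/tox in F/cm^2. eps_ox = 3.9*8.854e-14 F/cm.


Step 1: eps_ox = 3.9 * 8.854e-14 = 3.45306e-13 F/cm
Step 2: tox in cm = 20.7 nm * 1e-7 = 2.0700e-06 cm
Step 3: Cox = 3.45306e-13 / 2.0700e-06 = 1.67e-07 F/cm^2

1.67e-07


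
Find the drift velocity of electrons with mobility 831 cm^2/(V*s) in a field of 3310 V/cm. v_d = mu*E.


Step 1: v_d = mu * E
Step 2: v_d = 831 * 3310 = 2750610
Step 3: v_d = 2.75e+06 cm/s

2.75e+06


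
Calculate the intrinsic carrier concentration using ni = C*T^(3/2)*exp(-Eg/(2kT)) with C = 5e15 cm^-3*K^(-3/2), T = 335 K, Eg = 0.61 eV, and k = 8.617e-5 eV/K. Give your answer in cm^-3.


Step 1: Compute kT = 8.617e-5 * 335 = 0.02886695 eV
Step 2: Exponent = -Eg/(2kT) = -0.61/(2*0.02886695) = -10.56572
Step 3: T^(3/2) = 335^1.5 = 6131.51
Step 4: ni = 5e15 * 6131.51 * exp(-10.56572) = 7.91e+14 cm^-3

7.91e+14


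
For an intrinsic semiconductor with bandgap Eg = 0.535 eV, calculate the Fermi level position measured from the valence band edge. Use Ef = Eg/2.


Step 1: For an intrinsic semiconductor, the Fermi level sits at midgap.
Step 2: Ef = Eg / 2 = 0.535 / 2 = 0.2675 eV

0.2675


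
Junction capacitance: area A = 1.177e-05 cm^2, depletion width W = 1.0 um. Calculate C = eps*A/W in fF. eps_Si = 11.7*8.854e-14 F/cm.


Step 1: eps_Si = 11.7 * 8.854e-14 = 1.035918e-12 F/cm
Step 2: W in cm = 1.0 * 1e-4 = 1.00e-04 cm
Step 3: C = 1.035918e-12 * 1.177e-05 / 1.00e-04 = 1.219275e-13 F
Step 4: C = 121.93 fF

121.93


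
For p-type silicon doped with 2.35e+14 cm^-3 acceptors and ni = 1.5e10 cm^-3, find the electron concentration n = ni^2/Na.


Step 1: Majority hole concentration p ≈ Na = 2.35e+14 cm^-3
Step 2: n = ni^2 / Na = (1.5e10)^2 / 2.35e+14
Step 3: n = 9.57e+05 cm^-3

9.57e+05


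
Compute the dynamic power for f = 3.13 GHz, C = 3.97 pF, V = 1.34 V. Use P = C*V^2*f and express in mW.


Step 1: V^2 = 1.34^2 = 1.7956 V^2
Step 2: P = C*V^2*f = 3.97e-12 F * 1.7956 * 3.13e9 Hz
Step 3: P = 2.231230516e-02 W
Step 4: P = 22.312 mW

22.312


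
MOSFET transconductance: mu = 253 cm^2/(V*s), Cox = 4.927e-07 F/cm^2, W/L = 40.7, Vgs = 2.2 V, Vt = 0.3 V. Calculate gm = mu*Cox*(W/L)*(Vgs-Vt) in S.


Step 1: Vov = Vgs - Vt = 2.2 - 0.3 = 1.9 V
Step 2: gm = mu * Cox * (W/L) * Vov
Step 3: gm = 253 * 4.927e-07 * 40.7 * 1.9 = 9.64e-03 S

9.64e-03


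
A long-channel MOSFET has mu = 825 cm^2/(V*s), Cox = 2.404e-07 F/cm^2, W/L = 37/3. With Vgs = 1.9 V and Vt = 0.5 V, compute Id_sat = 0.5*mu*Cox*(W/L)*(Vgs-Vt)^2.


Step 1: Overdrive voltage Vov = Vgs - Vt = 1.9 - 0.5 = 1.4 V
Step 2: W/L = 37/3 = 12.3333
Step 3: Id = 0.5 * 825 * 2.404e-07 * 12.3333 * 1.4^2
Step 4: Id = 2.40e-03 A

2.40e-03


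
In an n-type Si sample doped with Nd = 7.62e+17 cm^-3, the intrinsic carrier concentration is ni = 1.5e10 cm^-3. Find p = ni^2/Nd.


Step 1: Since Nd >> ni, n ≈ Nd = 7.62e+17 cm^-3
Step 2: p = ni^2 / n = (1.5e10)^2 / 7.62e+17
Step 3: p = 2.25e20 / 7.62e+17 = 2.95e+02 cm^-3

2.95e+02


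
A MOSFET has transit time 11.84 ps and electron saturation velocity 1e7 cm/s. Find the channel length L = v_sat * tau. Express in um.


Step 1: tau in seconds = 11.84 ps * 1e-12 = 1.1840e-11 s
Step 2: L = v_sat * tau = 1e7 * 1.1840e-11 = 1.1840e-04 cm
Step 3: L in um = 1.1840e-04 * 1e4 = 1.184 um

1.184


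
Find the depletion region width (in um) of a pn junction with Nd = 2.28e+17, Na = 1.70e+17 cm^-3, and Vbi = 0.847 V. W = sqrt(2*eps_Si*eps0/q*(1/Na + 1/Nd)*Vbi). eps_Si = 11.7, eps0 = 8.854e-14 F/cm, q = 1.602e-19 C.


Step 1: 1/Na + 1/Nd = 1/1.70e+17 + 1/2.28e+17 = 1.02683e-17
Step 2: 2*eps*eps0/q = 2*11.7*8.854e-14/1.602e-19 = 1.293281e+07
Step 3: W^2 = 1.293281e+07 * 1.02683e-17 * 0.847 = 1.12480e-10
Step 4: W = sqrt(1.12480e-10) = 1.061e-05 cm = 0.1061 um

0.1061


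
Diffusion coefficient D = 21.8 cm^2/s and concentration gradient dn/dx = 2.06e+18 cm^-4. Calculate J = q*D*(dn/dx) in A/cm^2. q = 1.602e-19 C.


Step 1: J = q * D * (dn/dx)
Step 2: J = 1.602e-19 * 21.8 * 2.06e+18
Step 3: J = 7.19e+00 A/cm^2

7.19e+00


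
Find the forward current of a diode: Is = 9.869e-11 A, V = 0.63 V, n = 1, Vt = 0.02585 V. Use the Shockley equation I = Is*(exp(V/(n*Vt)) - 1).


Step 1: V/(n*Vt) = 0.63/(1*0.02585) = 24.3714
Step 2: exp(24.3714) = 3.8403e+10
Step 3: I = 9.869e-11 * (3.8403e+10 - 1) = 3.79e+00 A

3.79e+00


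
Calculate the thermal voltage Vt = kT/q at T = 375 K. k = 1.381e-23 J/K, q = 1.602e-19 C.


Step 1: kT = 1.381e-23 * 375 = 5.17875e-21 J
Step 2: Vt = kT/q = 5.17875e-21 / 1.602e-19
Step 3: Vt = 0.03233 V

0.03233


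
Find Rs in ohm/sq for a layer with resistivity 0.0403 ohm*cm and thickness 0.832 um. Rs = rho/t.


Step 1: Convert thickness to cm: t = 0.832 um = 8.3200e-05 cm
Step 2: Rs = rho / t = 0.0403 / 8.3200e-05
Step 3: Rs = 484.4 ohm/sq

484.4


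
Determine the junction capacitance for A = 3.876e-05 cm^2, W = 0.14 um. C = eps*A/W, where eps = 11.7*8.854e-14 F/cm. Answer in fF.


Step 1: eps_Si = 11.7 * 8.854e-14 = 1.035918e-12 F/cm
Step 2: W in cm = 0.14 * 1e-4 = 1.40e-05 cm
Step 3: C = 1.035918e-12 * 3.876e-05 / 1.40e-05 = 2.868013e-12 F
Step 4: C = 2868.01 fF

2868.01


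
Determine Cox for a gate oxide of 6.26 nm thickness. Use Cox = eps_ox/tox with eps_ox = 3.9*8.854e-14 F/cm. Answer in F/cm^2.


Step 1: eps_ox = 3.9 * 8.854e-14 = 3.45306e-13 F/cm
Step 2: tox in cm = 6.26 nm * 1e-7 = 6.2600e-07 cm
Step 3: Cox = 3.45306e-13 / 6.2600e-07 = 5.52e-07 F/cm^2

5.52e-07


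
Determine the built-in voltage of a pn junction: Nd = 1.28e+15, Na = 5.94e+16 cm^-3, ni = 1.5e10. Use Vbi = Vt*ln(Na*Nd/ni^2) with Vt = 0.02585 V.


Step 1: Compute Na*Nd/ni^2 = 5.94e+16 * 1.28e+15 / (1.5e10)^2 = 3.3792e+11
Step 2: ln(3.3792e+11) = 26.5461
Step 3: Vbi = 0.02585 * 26.5461 = 0.686 V

0.686


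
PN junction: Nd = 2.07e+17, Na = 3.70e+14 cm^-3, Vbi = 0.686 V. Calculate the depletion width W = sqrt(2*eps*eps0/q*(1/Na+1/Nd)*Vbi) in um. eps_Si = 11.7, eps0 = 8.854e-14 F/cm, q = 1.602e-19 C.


Step 1: 1/Na + 1/Nd = 1/3.70e+14 + 1/2.07e+17 = 2.70753e-15
Step 2: 2*eps*eps0/q = 2*11.7*8.854e-14/1.602e-19 = 1.293281e+07
Step 3: W^2 = 1.293281e+07 * 2.70753e-15 * 0.686 = 2.40210e-08
Step 4: W = sqrt(2.40210e-08) = 1.550e-04 cm = 1.55 um

1.55


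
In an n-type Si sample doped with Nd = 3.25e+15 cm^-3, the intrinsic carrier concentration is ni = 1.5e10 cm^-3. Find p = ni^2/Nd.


Step 1: Since Nd >> ni, n ≈ Nd = 3.25e+15 cm^-3
Step 2: p = ni^2 / n = (1.5e10)^2 / 3.25e+15
Step 3: p = 2.25e20 / 3.25e+15 = 6.92e+04 cm^-3

6.92e+04


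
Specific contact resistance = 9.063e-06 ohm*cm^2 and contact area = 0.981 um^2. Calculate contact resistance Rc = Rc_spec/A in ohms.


Step 1: Convert area to cm^2: 0.981 um^2 = 9.8100e-09 cm^2
Step 2: Rc = Rc_spec / A = 9.063e-06 / 9.8100e-09
Step 3: Rc = 9.24e+02 ohms

9.24e+02


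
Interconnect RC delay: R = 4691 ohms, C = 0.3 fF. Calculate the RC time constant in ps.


Step 1: tau = R * C
Step 2: tau = 4691 * 0.3 fF = 4691 * 3.0e-16 F
Step 3: tau = 1.4073e-12 s = 1.4073 ps

1.4073


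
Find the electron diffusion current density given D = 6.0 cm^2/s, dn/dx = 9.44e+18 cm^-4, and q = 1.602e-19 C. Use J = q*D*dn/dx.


Step 1: J = q * D * (dn/dx)
Step 2: J = 1.602e-19 * 6.0 * 9.44e+18
Step 3: J = 9.07e+00 A/cm^2

9.07e+00


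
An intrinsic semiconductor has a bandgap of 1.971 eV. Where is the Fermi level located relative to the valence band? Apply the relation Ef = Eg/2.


Step 1: For an intrinsic semiconductor, the Fermi level sits at midgap.
Step 2: Ef = Eg / 2 = 1.971 / 2 = 0.9855 eV

0.9855


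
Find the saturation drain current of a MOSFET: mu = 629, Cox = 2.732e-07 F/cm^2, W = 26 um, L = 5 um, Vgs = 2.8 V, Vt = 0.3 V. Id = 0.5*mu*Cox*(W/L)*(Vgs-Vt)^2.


Step 1: Overdrive voltage Vov = Vgs - Vt = 2.8 - 0.3 = 2.5 V
Step 2: W/L = 26/5 = 5.2
Step 3: Id = 0.5 * 629 * 2.732e-07 * 5.2 * 2.5^2
Step 4: Id = 2.79e-03 A

2.79e-03


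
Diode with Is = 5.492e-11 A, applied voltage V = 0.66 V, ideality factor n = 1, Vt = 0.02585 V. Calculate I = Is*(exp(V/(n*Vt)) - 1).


Step 1: V/(n*Vt) = 0.66/(1*0.02585) = 25.5319
Step 2: exp(25.5319) = 1.2256e+11
Step 3: I = 5.492e-11 * (1.2256e+11 - 1) = 6.73e+00 A

6.73e+00


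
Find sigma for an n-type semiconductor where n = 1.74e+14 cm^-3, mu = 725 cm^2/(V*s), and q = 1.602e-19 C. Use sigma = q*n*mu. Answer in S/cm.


Step 1: sigma = q * n * mu
Step 2: sigma = 1.602e-19 * 1.74e+14 * 725
Step 3: sigma = 2.021e-02 S/cm

2.021e-02


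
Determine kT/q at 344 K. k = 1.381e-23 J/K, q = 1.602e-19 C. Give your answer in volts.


Step 1: kT = 1.381e-23 * 344 = 4.75064e-21 J
Step 2: Vt = kT/q = 4.75064e-21 / 1.602e-19
Step 3: Vt = 0.02965 V

0.02965


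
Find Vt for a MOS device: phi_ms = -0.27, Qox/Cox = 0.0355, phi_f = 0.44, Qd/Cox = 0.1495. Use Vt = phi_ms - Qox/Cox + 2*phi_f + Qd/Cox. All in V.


Step 1: Vt = phi_ms - Qox/Cox + 2*phi_f + Qd/Cox
Step 2: Vt = -0.27 - 0.0355 + 2*0.44 + 0.1495
Step 3: Vt = -0.27 - 0.0355 + 0.88 + 0.1495
Step 4: Vt = 0.724 V

0.724


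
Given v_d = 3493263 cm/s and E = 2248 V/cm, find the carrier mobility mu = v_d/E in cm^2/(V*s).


Step 1: mu = v_d / E
Step 2: mu = 3493263 / 2248
Step 3: mu = 1553.94 cm^2/(V*s)

1553.94


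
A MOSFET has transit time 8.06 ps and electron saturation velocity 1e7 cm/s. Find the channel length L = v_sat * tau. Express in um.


Step 1: tau in seconds = 8.06 ps * 1e-12 = 8.0600e-12 s
Step 2: L = v_sat * tau = 1e7 * 8.0600e-12 = 8.0600e-05 cm
Step 3: L in um = 8.0600e-05 * 1e4 = 0.806 um

0.806


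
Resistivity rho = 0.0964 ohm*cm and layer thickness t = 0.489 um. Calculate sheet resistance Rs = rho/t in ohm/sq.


Step 1: Convert thickness to cm: t = 0.489 um = 4.8900e-05 cm
Step 2: Rs = rho / t = 0.0964 / 4.8900e-05
Step 3: Rs = 1971.4 ohm/sq

1971.4


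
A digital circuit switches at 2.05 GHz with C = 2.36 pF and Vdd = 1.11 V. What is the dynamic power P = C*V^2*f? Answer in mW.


Step 1: V^2 = 1.11^2 = 1.2321 V^2
Step 2: P = C*V^2*f = 2.36e-12 F * 1.2321 * 2.05e9 Hz
Step 3: P = 5.9608998e-03 W
Step 4: P = 5.961 mW

5.961


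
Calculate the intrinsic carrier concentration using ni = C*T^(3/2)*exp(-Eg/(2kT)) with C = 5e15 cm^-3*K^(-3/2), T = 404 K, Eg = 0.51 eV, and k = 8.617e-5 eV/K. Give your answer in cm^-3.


Step 1: Compute kT = 8.617e-5 * 404 = 0.03481268 eV
Step 2: Exponent = -Eg/(2kT) = -0.51/(2*0.03481268) = -7.32492
Step 3: T^(3/2) = 404^1.5 = 8120.30
Step 4: ni = 5e15 * 8120.30 * exp(-7.32492) = 2.68e+16 cm^-3

2.68e+16


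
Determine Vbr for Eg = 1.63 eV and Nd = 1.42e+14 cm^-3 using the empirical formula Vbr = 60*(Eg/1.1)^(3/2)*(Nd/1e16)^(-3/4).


Step 1: Eg/1.1 = 1.63/1.1 = 1.481818
Step 2: (Eg/1.1)^1.5 = 1.481818^1.5 = 1.803816
Step 3: (Nd/1e16)^(-0.75) = (0.0142)^(-0.75) = 24.309932
Step 4: Vbr = 60 * 1.803816 * 24.309932 = 2631.0 V

2631.0


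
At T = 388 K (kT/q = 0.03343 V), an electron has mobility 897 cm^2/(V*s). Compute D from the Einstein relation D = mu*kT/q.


Step 1: D = mu * (kT/q)
Step 2: D = 897 * 0.03343
Step 3: D = 29.99 cm^2/s

29.99


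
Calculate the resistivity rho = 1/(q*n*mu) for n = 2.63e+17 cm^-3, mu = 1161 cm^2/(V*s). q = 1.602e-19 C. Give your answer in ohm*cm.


Step 1: sigma = q * n * mu = 1.602e-19 * 2.63e+17 * 1161 = 4.89159e+01 S/cm
Step 2: rho = 1 / sigma = 1 / 4.89159e+01 = 0.02044 ohm*cm

0.02044


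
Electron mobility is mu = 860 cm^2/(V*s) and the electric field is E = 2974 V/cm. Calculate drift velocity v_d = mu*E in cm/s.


Step 1: v_d = mu * E
Step 2: v_d = 860 * 2974 = 2557640
Step 3: v_d = 2.56e+06 cm/s

2.56e+06


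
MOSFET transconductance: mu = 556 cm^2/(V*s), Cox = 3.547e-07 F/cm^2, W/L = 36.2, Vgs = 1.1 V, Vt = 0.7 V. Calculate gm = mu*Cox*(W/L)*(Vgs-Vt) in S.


Step 1: Vov = Vgs - Vt = 1.1 - 0.7 = 0.4 V
Step 2: gm = mu * Cox * (W/L) * Vov
Step 3: gm = 556 * 3.547e-07 * 36.2 * 0.4 = 2.86e-03 S

2.86e-03


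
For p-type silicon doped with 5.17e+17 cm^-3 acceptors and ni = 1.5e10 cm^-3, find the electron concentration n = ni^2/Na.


Step 1: Majority hole concentration p ≈ Na = 5.17e+17 cm^-3
Step 2: n = ni^2 / Na = (1.5e10)^2 / 5.17e+17
Step 3: n = 4.35e+02 cm^-3

4.35e+02


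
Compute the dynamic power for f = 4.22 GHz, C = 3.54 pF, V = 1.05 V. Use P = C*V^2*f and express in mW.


Step 1: V^2 = 1.05^2 = 1.1025 V^2
Step 2: P = C*V^2*f = 3.54e-12 F * 1.1025 * 4.22e9 Hz
Step 3: P = 1.6470027e-02 W
Step 4: P = 16.47 mW

16.47


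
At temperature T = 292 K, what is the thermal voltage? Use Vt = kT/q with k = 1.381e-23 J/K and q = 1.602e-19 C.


Step 1: kT = 1.381e-23 * 292 = 4.03252e-21 J
Step 2: Vt = kT/q = 4.03252e-21 / 1.602e-19
Step 3: Vt = 0.02517 V

0.02517


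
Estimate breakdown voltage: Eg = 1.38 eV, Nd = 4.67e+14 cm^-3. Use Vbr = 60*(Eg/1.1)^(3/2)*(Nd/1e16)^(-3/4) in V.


Step 1: Eg/1.1 = 1.38/1.1 = 1.254545
Step 2: (Eg/1.1)^1.5 = 1.254545^1.5 = 1.405172
Step 3: (Nd/1e16)^(-0.75) = (0.0467)^(-0.75) = 9.954337
Step 4: Vbr = 60 * 1.405172 * 9.954337 = 839.3 V

839.3


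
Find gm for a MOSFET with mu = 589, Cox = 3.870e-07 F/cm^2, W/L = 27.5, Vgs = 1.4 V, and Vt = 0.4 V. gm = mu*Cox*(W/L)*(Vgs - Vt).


Step 1: Vov = Vgs - Vt = 1.4 - 0.4 = 1.0 V
Step 2: gm = mu * Cox * (W/L) * Vov
Step 3: gm = 589 * 3.870e-07 * 27.5 * 1.0 = 6.27e-03 S

6.27e-03


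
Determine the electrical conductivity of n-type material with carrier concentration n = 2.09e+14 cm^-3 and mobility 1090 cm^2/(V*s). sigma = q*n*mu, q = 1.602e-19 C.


Step 1: sigma = q * n * mu
Step 2: sigma = 1.602e-19 * 2.09e+14 * 1090
Step 3: sigma = 3.650e-02 S/cm

3.650e-02


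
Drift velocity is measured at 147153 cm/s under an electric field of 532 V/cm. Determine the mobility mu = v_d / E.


Step 1: mu = v_d / E
Step 2: mu = 147153 / 532
Step 3: mu = 276.6 cm^2/(V*s)

276.6


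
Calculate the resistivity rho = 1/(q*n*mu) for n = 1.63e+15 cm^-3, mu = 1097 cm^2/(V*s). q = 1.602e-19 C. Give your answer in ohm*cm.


Step 1: sigma = q * n * mu = 1.602e-19 * 1.63e+15 * 1097 = 2.86455e-01 S/cm
Step 2: rho = 1 / sigma = 1 / 2.86455e-01 = 3.491 ohm*cm

3.491


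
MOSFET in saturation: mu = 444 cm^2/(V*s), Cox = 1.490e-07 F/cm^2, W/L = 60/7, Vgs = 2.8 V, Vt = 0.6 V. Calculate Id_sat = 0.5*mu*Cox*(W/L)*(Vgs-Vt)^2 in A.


Step 1: Overdrive voltage Vov = Vgs - Vt = 2.8 - 0.6 = 2.2 V
Step 2: W/L = 60/7 = 8.57143
Step 3: Id = 0.5 * 444 * 1.490e-07 * 8.57143 * 2.2^2
Step 4: Id = 1.37e-03 A

1.37e-03


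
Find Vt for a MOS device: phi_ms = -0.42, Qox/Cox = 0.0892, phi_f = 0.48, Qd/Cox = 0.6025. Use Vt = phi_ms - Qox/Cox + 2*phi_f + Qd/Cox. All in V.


Step 1: Vt = phi_ms - Qox/Cox + 2*phi_f + Qd/Cox
Step 2: Vt = -0.42 - 0.0892 + 2*0.48 + 0.6025
Step 3: Vt = -0.42 - 0.0892 + 0.96 + 0.6025
Step 4: Vt = 1.0533 V

1.0533


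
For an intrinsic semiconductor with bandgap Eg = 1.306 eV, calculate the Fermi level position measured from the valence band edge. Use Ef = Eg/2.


Step 1: For an intrinsic semiconductor, the Fermi level sits at midgap.
Step 2: Ef = Eg / 2 = 1.306 / 2 = 0.653 eV

0.653


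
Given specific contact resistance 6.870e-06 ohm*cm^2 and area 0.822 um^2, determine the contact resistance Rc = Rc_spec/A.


Step 1: Convert area to cm^2: 0.822 um^2 = 8.2200e-09 cm^2
Step 2: Rc = Rc_spec / A = 6.870e-06 / 8.2200e-09
Step 3: Rc = 8.36e+02 ohms

8.36e+02
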